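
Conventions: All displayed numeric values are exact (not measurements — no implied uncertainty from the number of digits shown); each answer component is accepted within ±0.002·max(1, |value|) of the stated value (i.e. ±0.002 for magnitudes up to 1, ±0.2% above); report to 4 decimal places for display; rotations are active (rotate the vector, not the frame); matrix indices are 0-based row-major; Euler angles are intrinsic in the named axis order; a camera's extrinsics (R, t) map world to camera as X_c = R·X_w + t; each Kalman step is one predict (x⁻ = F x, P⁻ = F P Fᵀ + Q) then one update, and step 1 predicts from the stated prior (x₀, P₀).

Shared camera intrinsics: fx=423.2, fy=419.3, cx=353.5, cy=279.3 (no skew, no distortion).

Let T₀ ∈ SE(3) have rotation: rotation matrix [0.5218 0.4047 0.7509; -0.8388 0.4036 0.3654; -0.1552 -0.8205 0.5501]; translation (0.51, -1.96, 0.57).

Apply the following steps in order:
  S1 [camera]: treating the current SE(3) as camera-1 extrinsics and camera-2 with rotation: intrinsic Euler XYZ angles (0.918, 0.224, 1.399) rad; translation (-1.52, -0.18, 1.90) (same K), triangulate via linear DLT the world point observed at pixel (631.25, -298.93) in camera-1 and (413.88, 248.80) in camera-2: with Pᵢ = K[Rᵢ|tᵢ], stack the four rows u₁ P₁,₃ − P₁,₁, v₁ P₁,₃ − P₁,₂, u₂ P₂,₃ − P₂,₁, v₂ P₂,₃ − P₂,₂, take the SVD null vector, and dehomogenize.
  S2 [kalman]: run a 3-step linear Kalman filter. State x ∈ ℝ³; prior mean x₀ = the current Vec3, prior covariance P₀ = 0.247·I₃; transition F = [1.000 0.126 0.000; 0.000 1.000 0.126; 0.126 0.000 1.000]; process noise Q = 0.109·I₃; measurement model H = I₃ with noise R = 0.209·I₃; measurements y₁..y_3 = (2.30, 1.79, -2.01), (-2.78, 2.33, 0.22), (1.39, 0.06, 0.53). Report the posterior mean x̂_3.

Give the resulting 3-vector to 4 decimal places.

after S1 (triangulate): (1.3133, -1.5403, 1.2770)
after S2 (kf_track): (0.5254, 0.7493, 0.1837)

result = (0.5254, 0.7493, 0.1837)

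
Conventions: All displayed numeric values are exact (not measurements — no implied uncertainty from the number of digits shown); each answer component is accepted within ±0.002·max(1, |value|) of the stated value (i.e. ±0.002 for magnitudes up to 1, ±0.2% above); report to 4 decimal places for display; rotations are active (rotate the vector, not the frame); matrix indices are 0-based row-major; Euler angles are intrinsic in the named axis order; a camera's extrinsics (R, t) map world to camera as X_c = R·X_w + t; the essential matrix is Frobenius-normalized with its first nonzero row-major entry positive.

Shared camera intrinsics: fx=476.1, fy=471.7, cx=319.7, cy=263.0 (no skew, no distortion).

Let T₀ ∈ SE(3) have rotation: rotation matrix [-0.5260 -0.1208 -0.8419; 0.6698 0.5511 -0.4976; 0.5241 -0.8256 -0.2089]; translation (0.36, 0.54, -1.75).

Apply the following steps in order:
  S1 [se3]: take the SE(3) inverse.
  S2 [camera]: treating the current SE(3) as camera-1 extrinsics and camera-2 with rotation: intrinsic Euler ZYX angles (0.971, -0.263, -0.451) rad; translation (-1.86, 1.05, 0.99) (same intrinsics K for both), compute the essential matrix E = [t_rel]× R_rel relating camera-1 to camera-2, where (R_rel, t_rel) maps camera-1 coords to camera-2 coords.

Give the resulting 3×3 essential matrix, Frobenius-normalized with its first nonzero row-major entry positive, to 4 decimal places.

matrix = [0.0224 -0.4830 -0.3257; 0.2419 -0.3848 -0.0723; 0.5319 -0.0584 0.4025]

after S1 (invert_se3): R=[-0.5260 0.6698 0.5241; -0.1208 0.5511 -0.8256; -0.8419 -0.4976 -0.2089], t=(0.7448, -1.6990, 0.2061)
after S2 (essential): [0.0224 -0.4830 -0.3257; 0.2419 -0.3848 -0.0723; 0.5319 -0.0584 0.4025]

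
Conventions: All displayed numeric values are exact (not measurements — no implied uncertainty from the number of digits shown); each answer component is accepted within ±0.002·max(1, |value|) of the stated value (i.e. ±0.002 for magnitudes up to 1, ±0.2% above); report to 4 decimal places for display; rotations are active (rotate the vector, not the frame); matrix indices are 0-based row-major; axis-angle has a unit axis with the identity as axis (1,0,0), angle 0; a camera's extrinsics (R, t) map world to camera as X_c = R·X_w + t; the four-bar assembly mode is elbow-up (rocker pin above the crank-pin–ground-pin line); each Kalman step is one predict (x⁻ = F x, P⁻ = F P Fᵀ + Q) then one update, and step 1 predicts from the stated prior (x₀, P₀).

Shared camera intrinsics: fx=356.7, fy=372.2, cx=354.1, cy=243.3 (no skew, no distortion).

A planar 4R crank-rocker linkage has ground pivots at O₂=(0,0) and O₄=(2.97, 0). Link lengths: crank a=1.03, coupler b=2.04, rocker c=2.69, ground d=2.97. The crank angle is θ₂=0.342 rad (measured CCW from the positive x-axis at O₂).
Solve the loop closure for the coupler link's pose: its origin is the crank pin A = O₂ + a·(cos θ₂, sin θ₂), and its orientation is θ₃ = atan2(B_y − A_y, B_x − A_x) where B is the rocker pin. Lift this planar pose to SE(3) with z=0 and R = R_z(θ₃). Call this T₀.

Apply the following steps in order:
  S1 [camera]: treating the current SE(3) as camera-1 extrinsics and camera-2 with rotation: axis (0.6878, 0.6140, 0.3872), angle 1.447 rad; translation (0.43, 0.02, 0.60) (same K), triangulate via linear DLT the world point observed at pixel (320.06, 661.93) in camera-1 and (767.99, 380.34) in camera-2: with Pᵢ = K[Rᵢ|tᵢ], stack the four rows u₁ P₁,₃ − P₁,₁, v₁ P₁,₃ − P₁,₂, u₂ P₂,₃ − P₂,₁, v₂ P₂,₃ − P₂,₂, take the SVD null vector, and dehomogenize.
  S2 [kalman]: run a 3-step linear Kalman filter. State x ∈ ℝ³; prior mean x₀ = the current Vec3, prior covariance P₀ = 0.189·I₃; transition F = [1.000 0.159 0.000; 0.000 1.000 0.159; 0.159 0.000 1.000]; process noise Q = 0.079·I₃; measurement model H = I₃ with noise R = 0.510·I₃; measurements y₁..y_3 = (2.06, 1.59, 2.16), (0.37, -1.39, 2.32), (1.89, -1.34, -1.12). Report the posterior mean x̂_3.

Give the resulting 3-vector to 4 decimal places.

result = (1.2918, 0.2012, 1.0231)

source (fourbar_fk): coupler pose = R=[0.2931 -0.9561 0.0000; 0.9561 0.2931 0.0000; 0.0000 0.0000 1.0000], t=(0.9703, 0.3454, 0.0000)
after S1 (triangulate): (0.9950, 1.4733, 1.5368)
after S2 (kf_track): (1.2918, 0.2012, 1.0231)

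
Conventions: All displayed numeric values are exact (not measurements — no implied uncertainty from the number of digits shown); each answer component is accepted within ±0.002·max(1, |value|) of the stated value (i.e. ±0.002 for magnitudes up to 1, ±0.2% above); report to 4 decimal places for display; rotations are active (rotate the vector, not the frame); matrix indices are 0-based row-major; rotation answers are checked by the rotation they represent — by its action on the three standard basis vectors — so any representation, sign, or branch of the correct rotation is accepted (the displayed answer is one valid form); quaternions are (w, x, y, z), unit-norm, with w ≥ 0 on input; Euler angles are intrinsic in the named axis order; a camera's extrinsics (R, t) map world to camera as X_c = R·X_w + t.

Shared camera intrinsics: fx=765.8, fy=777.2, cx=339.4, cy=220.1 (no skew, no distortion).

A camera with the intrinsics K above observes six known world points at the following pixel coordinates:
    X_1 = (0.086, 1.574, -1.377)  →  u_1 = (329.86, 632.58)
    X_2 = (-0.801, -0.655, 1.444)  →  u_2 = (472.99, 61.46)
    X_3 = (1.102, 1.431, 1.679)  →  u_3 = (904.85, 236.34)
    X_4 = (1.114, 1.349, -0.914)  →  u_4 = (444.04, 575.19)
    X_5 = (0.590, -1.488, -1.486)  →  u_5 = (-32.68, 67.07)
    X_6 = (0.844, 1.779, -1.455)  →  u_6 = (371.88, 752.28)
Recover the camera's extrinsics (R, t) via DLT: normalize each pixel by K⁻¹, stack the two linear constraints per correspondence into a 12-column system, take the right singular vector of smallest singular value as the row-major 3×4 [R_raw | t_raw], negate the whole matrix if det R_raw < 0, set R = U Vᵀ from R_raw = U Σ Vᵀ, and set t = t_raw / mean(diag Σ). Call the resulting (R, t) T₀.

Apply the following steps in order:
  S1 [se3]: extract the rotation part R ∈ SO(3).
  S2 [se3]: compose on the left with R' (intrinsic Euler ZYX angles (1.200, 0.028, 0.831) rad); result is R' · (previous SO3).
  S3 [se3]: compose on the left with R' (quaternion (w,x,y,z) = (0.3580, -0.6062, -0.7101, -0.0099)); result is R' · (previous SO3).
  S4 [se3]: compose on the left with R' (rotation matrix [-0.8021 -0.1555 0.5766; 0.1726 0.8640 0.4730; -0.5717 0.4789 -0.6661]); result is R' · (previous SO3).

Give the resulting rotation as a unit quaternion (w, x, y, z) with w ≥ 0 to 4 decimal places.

rotation (quat) = (0.2107, -0.5426, 0.5582, 0.5913)

source (pnp_recover): camera pose = R=[0.1622 0.5351 0.8291; -0.2302 0.8376 -0.4955; -0.9595 -0.1105 0.2590], t=(0.2400, -0.0400, 4.2699)
after S1 (rot_of_se3): [0.1622 0.5351 0.8291; -0.2302 0.8376 -0.4955; -0.9595 -0.1105 0.2590]
after S2 (compose_so3): [-0.4654 -0.4030 0.7880; 0.3304 0.7469 0.5771; -0.8211 0.5289 -0.2145]
after S3 (compose_so3): [0.6985 0.3892 0.6006; -0.6779 0.0907 0.7296; 0.2295 -0.9167 0.3272]
after S4 (compose_so3): [-0.3225 -0.8549 -0.4065; -0.3566 -0.2881 0.8888; -0.8769 0.4315 -0.2119]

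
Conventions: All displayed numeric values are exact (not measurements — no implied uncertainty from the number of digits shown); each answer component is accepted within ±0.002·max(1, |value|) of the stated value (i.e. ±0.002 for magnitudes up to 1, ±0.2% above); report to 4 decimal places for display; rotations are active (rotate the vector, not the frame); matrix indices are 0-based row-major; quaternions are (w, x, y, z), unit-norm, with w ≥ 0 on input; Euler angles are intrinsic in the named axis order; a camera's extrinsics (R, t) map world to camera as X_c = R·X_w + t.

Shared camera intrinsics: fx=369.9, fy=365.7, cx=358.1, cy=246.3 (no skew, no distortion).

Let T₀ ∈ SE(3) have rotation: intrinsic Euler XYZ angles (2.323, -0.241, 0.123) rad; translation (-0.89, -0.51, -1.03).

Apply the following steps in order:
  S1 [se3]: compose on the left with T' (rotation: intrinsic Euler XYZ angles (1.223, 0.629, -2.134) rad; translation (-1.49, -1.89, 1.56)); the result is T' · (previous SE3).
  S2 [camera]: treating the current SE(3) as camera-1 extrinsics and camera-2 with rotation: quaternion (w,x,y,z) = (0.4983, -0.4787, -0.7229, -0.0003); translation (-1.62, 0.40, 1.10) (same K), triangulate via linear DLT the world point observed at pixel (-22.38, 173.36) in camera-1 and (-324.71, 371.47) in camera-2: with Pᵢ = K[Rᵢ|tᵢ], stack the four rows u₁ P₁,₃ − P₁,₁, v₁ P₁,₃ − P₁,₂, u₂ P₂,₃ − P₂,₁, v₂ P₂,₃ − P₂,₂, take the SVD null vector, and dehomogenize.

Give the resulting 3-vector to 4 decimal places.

result = (-0.0314, -0.2462, 0.2524)

after S1 (compose_se3): R=[-0.6342 0.0406 -0.7721; -0.5808 -0.6842 0.4411; -0.5104 0.7282 0.4575], t=(-2.0605, -0.7334, 2.2308)
after S2 (triangulate): (-0.0314, -0.2462, 0.2524)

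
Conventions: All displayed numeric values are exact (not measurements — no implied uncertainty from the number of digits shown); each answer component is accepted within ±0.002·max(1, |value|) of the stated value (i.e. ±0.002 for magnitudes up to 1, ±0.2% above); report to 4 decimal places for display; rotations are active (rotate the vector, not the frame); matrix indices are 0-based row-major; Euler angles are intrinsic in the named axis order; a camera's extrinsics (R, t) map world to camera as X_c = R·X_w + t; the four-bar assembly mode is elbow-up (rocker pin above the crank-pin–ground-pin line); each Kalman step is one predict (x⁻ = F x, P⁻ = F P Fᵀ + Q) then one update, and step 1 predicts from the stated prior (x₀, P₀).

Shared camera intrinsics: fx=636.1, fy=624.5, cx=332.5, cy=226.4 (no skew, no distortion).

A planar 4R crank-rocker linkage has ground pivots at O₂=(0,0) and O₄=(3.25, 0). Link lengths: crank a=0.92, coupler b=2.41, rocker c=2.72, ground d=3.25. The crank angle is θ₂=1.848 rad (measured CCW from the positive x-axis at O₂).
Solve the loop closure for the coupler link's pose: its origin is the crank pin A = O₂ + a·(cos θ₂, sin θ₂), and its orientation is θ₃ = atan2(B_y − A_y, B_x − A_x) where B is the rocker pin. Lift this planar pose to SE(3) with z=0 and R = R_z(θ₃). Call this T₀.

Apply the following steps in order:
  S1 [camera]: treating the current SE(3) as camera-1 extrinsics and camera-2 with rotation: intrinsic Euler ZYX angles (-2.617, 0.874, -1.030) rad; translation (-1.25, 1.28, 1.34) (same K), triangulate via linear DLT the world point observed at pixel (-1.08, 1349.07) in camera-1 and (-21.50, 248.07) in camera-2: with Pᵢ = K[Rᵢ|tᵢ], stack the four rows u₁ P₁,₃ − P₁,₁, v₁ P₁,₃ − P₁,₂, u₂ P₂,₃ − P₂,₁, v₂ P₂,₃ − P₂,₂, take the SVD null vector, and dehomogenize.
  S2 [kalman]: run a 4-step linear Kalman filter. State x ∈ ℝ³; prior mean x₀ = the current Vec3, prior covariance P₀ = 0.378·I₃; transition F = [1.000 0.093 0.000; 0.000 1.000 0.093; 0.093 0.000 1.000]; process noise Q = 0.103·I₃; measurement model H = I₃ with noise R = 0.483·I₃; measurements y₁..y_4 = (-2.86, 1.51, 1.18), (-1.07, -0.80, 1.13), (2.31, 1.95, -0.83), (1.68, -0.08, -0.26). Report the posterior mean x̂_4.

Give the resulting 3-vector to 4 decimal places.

result = (0.7993, 0.7161, 0.1251)

source (fourbar_fk): coupler pose = R=[0.8224 -0.5689 0.0000; 0.5689 0.8224 0.0000; 0.0000 0.0000 1.0000], t=(-0.2518, 0.8849, 0.0000)
after S1 (triangulate): (0.3439, 1.0526, 1.0826)
after S2 (kf_track): (0.7993, 0.7161, 0.1251)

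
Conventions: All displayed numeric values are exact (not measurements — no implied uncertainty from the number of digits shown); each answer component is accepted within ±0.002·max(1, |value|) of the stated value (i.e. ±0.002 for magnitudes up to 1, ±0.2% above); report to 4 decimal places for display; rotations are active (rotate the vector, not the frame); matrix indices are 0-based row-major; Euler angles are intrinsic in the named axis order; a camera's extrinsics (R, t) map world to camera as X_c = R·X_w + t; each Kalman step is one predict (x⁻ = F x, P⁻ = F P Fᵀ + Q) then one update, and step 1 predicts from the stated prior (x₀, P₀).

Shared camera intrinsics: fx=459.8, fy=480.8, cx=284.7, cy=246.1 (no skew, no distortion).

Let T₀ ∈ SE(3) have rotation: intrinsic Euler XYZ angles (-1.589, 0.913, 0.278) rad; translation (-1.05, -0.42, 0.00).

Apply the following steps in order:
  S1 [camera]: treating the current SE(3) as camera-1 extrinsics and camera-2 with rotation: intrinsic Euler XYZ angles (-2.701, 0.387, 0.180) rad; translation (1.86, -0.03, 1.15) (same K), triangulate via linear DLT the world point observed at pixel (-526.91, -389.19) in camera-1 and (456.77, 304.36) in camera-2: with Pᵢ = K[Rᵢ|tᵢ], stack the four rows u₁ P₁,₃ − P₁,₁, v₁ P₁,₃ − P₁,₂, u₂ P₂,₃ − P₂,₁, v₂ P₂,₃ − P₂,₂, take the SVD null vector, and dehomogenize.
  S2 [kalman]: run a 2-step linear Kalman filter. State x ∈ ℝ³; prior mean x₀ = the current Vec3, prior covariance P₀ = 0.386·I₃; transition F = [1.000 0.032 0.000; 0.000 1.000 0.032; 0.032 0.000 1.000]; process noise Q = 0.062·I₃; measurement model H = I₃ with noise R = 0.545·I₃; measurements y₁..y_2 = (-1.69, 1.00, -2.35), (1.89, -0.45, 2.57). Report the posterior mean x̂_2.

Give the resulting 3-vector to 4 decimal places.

result = (0.1889, -0.3615, -0.4171)

after S1 (triangulate): (-0.0944, -1.3632, -1.9303)
after S2 (kf_track): (0.1889, -0.3615, -0.4171)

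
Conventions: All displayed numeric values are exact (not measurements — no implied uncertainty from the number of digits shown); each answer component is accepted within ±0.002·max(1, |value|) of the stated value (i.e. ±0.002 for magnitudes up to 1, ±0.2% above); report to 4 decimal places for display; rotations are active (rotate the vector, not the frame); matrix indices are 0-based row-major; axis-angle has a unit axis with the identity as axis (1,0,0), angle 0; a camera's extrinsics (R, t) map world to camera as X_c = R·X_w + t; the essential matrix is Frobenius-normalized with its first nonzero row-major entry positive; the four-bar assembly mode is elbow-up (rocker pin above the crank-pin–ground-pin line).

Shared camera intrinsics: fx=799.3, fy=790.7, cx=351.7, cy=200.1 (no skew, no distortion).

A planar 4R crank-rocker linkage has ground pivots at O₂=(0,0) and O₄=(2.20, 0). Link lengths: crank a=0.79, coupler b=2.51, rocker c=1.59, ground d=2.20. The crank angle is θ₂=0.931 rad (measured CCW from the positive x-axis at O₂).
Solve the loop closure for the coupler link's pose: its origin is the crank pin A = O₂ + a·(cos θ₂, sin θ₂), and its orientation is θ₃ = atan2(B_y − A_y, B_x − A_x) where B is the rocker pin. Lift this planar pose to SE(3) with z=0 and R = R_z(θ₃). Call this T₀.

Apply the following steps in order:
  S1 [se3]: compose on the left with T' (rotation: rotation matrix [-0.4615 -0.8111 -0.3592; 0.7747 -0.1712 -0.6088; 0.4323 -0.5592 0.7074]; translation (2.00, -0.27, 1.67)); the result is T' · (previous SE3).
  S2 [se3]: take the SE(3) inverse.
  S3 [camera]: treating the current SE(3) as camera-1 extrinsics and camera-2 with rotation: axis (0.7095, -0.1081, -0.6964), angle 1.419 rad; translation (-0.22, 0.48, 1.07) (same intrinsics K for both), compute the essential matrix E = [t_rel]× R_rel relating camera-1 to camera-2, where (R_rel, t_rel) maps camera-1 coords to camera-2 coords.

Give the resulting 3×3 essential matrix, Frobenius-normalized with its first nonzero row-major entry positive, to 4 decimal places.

source (fourbar_fk): coupler pose = R=[0.9451 -0.3267 0.0000; 0.3267 0.9451 0.0000; 0.0000 0.0000 1.0000], t=(0.4717, 0.6338, 0.0000)
after S1 (compose_se3): R=[-0.7012 -0.6159 -0.3592; 0.6762 -0.4149 -0.6088; 0.2259 -0.6698 0.7074], t=(1.2682, -0.0131, 1.5195)
after S2 (invert_se3): R=[-0.7012 0.6762 0.2259; -0.6159 -0.4149 -0.6698; -0.3592 -0.6088 0.7074], t=(0.5549, 1.7933, -0.6273)
after S3 (essential): [0.6673 0.1755 -0.1196; -0.0326 0.1824 0.4822; 0.0982 0.2076 0.4360]

matrix = [0.6673 0.1755 -0.1196; -0.0326 0.1824 0.4822; 0.0982 0.2076 0.4360]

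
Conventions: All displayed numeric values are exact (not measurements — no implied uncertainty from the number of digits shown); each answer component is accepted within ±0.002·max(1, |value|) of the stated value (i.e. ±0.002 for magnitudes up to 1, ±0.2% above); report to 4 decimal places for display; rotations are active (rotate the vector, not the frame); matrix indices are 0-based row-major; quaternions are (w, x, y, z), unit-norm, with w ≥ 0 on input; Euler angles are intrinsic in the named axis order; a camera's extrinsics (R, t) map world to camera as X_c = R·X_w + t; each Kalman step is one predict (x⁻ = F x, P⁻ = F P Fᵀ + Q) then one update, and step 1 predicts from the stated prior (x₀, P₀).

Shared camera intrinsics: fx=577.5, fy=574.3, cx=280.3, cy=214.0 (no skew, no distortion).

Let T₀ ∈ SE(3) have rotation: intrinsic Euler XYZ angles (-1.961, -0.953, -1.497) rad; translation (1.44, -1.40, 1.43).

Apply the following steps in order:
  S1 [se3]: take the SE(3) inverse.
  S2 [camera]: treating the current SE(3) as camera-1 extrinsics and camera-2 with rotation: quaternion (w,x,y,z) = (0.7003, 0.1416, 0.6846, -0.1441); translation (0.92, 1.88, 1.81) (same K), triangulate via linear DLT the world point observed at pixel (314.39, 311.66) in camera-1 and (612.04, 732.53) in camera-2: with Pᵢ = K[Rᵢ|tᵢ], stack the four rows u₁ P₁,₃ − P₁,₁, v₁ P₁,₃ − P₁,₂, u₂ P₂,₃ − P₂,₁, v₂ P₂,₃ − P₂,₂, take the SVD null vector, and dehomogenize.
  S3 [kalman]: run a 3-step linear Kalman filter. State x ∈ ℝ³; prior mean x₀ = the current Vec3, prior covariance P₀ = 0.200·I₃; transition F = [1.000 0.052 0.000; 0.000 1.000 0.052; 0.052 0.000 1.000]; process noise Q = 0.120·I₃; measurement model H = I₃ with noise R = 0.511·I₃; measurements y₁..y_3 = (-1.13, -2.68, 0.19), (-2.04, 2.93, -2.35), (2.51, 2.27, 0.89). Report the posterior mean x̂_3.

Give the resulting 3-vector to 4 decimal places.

after S1 (invert_se3): R=[0.0427 0.4349 0.8995; 0.5777 0.7238 -0.3774; -0.8152 0.5357 -0.2203], t=(-0.7388, 0.7212, 2.2389)
after S2 (triangulate): (-1.4598, 1.3782, 0.4907)
after S3 (kf_track): (0.0401, 1.5244, -0.1017)

result = (0.0401, 1.5244, -0.1017)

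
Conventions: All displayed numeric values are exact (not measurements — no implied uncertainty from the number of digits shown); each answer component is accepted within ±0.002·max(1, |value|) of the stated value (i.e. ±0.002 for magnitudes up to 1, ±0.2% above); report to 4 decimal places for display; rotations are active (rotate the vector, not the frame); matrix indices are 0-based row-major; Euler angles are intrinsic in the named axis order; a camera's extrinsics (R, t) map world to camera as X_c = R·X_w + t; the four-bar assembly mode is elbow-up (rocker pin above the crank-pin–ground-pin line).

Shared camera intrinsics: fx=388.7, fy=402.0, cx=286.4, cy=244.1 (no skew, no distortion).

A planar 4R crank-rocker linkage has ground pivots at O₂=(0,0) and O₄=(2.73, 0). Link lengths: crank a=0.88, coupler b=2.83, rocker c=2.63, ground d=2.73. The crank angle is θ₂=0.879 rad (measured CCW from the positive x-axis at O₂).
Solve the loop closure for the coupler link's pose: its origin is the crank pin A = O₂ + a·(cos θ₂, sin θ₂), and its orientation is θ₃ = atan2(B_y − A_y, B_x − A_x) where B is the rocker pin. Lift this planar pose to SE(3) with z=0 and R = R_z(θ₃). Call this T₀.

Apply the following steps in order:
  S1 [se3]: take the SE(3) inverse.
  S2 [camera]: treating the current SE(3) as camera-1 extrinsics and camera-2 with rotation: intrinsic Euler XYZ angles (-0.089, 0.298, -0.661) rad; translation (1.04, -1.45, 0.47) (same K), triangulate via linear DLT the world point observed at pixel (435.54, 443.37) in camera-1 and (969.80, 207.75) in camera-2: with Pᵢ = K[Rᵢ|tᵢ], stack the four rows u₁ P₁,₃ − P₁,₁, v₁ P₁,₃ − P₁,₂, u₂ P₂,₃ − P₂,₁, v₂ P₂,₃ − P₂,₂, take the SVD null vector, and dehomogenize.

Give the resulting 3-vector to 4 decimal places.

source (fourbar_fk): coupler pose = R=[0.7248 -0.6889 0.0000; 0.6889 0.7248 0.0000; 0.0000 0.0000 1.0000], t=(0.5614, 0.6777, 0.0000)
after S1 (invert_se3): R=[0.7248 0.6889 0.0000; -0.6889 0.7248 0.0000; 0.0000 0.0000 1.0000], t=(-0.8738, -0.1045, 0.0000)
after S2 (triangulate): (0.4432, 1.8402, 1.8641)

result = (0.4432, 1.8402, 1.8641)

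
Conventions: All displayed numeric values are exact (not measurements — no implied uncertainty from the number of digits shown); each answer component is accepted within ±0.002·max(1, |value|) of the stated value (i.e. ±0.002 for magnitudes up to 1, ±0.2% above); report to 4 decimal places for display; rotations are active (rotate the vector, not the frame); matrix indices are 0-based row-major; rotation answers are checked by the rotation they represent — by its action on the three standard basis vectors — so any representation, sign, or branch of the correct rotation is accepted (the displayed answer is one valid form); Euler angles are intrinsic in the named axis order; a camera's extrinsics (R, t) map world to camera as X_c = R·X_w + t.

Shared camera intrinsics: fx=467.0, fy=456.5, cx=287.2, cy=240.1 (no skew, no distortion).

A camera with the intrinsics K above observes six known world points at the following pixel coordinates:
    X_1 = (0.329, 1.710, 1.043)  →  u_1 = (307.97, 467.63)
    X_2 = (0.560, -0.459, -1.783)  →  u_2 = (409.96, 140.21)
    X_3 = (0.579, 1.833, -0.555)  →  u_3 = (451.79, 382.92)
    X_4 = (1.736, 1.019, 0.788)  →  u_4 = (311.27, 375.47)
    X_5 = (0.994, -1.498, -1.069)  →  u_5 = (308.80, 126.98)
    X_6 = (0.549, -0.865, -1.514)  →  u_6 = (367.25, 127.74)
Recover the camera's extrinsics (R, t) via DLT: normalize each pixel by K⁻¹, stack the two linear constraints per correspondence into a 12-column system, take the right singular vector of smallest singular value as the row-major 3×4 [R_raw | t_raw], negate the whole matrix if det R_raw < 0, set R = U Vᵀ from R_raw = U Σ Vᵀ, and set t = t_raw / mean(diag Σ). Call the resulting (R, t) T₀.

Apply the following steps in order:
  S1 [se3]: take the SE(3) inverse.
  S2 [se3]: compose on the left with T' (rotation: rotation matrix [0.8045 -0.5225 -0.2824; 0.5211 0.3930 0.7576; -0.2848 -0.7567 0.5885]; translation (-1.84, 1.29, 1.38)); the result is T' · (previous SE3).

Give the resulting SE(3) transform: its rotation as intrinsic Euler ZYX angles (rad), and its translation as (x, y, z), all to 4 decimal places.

rotation (euler_zyx) = (-1.2298, 1.2584, -1.7009), translation = (-5.7921, -0.8949, 1.6496)

source (pnp_recover): camera pose = R=[0.2028 0.5525 -0.8085; 0.1754 0.7918 0.5851; 0.9634 -0.2604 0.0637], t=(0.0300, 0.2000, 4.5194)
after S1 (invert_se3): R=[0.2028 0.1754 0.9634; 0.5525 0.7918 -0.2604; -0.8085 0.5851 0.0637], t=(-4.3951, 1.0021, -0.3805)
after S2 (compose_se3): R=[0.1028 -0.4378 0.8932; -0.2897 0.8458 0.4479; -0.9516 -0.3048 -0.0399], t=(-5.7921, -0.8949, 1.6496)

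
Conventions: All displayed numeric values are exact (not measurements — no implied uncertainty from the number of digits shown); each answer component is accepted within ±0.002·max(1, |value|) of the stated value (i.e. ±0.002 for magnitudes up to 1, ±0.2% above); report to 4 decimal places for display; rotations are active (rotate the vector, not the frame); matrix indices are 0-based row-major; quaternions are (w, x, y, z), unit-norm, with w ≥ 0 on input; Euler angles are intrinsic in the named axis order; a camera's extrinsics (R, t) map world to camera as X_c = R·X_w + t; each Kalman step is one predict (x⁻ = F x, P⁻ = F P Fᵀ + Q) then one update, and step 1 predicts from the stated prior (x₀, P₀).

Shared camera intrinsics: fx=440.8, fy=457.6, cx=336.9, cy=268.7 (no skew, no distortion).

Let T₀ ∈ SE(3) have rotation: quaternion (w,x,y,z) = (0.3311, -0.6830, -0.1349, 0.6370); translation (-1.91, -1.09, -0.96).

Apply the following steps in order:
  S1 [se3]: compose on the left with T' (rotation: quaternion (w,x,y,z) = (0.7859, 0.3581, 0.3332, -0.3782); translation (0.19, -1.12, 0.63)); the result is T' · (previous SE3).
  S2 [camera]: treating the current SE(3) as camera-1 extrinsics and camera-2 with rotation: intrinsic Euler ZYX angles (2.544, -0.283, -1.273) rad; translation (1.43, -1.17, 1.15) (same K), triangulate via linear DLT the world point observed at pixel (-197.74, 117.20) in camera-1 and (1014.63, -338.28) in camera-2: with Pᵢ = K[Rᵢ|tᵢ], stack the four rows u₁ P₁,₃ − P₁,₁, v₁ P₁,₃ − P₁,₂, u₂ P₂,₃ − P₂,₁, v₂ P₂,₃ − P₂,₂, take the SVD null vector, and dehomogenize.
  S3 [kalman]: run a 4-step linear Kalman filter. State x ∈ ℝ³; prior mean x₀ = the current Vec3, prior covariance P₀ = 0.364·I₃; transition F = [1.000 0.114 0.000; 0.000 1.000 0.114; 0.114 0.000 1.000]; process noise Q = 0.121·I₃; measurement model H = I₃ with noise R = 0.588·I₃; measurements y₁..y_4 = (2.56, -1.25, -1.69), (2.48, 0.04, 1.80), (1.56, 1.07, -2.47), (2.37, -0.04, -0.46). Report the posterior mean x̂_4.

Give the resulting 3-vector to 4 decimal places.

result = (1.8065, 0.0800, -0.3729)

after S1 (compose_se3): R=[0.3823 -0.8948 -0.2305; 0.8593 0.2526 0.4446; -0.3396 -0.3681 0.8655], t=(-1.9003, -0.1566, 1.3084)
after S2 (triangulate): (-0.4979, -0.1290, 0.1534)
after S3 (kf_track): (1.8065, 0.0800, -0.3729)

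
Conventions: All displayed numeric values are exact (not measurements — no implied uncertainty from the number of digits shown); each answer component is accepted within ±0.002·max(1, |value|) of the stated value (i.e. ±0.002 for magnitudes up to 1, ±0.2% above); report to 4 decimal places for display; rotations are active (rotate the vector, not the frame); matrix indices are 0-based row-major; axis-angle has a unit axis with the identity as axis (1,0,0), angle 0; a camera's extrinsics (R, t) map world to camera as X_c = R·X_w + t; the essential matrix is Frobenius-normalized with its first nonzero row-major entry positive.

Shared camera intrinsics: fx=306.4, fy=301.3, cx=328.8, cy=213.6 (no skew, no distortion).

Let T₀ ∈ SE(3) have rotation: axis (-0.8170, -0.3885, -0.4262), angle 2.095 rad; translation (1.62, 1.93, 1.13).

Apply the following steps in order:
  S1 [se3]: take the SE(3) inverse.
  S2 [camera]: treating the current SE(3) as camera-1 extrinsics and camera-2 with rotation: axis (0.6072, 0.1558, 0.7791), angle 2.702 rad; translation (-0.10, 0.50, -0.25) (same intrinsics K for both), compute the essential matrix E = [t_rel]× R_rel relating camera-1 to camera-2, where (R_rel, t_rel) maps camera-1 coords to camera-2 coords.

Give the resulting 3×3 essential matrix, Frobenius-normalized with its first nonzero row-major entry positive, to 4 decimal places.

after S1 (invert_se3): R=[0.5010 0.1073 0.8588; 0.8452 -0.2741 -0.4588; 0.1862 0.9557 -0.2280], t=(-1.9891, -0.3218, -1.8884)
after S2 (essential): [0.1702 0.5182 -0.4363; -0.4165 0.4463 0.3407; -0.0913 -0.0142 0.1222]

matrix = [0.1702 0.5182 -0.4363; -0.4165 0.4463 0.3407; -0.0913 -0.0142 0.1222]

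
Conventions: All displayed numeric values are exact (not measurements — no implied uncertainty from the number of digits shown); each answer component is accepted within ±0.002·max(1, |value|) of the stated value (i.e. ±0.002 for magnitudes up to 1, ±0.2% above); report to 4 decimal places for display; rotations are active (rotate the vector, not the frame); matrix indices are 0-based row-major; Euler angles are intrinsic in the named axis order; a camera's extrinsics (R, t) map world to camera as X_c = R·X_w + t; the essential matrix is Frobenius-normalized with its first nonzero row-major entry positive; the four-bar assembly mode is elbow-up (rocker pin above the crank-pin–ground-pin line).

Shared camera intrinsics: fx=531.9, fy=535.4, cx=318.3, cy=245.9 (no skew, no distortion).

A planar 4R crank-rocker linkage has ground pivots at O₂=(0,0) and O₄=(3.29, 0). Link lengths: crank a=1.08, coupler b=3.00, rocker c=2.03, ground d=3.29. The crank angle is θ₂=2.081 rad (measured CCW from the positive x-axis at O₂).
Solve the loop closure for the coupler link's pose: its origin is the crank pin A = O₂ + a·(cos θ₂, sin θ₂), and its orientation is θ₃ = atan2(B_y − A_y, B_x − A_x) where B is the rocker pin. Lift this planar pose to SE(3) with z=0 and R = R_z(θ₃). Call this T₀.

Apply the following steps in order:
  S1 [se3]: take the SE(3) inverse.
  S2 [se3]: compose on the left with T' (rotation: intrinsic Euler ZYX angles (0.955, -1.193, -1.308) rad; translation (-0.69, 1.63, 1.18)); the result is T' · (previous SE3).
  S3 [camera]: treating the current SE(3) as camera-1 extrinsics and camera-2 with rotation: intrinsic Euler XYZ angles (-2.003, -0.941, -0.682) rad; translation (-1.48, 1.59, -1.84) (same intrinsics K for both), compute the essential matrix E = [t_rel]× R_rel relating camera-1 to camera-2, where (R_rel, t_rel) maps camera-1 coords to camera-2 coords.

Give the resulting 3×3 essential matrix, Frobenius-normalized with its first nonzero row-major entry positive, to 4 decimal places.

source (fourbar_fk): coupler pose = R=[0.9585 -0.2852 0.0000; 0.2852 0.9585 0.0000; 0.0000 0.0000 1.0000], t=(-0.5274, 0.9425, 0.0000)
after S1 (invert_se3): R=[0.9585 0.2852 0.0000; -0.2852 0.9585 0.0000; 0.0000 0.0000 1.0000], t=(0.2367, -1.0537, 0.0000)
after S2 (compose_se3): R=[0.1168 0.3544 -0.9278; 0.0368 0.9320 0.3607; 0.9925 -0.0763 0.0958], t=(-0.9624, 0.7711, 1.7753)
after S3 (essential): [0.1866 -0.3607 -0.4271; 0.5499 0.4048 0.0578; -0.2998 0.1249 0.2785]

matrix = [0.1866 -0.3607 -0.4271; 0.5499 0.4048 0.0578; -0.2998 0.1249 0.2785]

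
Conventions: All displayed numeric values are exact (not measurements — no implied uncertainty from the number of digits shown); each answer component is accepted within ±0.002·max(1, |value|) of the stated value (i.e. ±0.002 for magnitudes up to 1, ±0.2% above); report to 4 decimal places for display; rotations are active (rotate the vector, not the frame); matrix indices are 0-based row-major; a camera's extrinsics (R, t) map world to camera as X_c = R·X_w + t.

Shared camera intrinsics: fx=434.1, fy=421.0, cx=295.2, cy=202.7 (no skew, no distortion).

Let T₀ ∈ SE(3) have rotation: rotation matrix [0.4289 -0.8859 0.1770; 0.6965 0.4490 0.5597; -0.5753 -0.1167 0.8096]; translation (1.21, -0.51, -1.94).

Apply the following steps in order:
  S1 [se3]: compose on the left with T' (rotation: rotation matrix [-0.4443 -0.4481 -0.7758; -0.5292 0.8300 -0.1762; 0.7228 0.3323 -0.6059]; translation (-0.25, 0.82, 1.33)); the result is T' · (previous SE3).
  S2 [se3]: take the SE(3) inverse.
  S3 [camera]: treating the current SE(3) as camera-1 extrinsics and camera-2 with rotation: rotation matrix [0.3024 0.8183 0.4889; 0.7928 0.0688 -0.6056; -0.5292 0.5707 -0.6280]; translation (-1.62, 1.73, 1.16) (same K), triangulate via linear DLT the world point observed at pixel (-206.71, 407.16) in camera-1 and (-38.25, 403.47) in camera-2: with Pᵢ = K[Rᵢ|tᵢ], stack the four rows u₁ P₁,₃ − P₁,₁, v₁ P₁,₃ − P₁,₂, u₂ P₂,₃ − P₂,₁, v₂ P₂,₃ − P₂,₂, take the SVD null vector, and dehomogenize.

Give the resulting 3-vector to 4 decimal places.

after S1 (compose_se3): R=[-0.0563 0.2830 -0.9575; 0.4525 0.8621 0.2282; 0.8900 -0.4204 -0.1766], t=(0.9459, 0.0982, 3.2106)
after S2 (invert_se3): R=[-0.0563 0.4525 0.8900; 0.2830 0.8621 -0.4204; -0.9575 0.2282 -0.1766], t=(-2.8486, 0.9974, 1.4502)
after S3 (triangulate): (-1.3481, 0.4740, -1.0733)

result = (-1.3481, 0.4740, -1.0733)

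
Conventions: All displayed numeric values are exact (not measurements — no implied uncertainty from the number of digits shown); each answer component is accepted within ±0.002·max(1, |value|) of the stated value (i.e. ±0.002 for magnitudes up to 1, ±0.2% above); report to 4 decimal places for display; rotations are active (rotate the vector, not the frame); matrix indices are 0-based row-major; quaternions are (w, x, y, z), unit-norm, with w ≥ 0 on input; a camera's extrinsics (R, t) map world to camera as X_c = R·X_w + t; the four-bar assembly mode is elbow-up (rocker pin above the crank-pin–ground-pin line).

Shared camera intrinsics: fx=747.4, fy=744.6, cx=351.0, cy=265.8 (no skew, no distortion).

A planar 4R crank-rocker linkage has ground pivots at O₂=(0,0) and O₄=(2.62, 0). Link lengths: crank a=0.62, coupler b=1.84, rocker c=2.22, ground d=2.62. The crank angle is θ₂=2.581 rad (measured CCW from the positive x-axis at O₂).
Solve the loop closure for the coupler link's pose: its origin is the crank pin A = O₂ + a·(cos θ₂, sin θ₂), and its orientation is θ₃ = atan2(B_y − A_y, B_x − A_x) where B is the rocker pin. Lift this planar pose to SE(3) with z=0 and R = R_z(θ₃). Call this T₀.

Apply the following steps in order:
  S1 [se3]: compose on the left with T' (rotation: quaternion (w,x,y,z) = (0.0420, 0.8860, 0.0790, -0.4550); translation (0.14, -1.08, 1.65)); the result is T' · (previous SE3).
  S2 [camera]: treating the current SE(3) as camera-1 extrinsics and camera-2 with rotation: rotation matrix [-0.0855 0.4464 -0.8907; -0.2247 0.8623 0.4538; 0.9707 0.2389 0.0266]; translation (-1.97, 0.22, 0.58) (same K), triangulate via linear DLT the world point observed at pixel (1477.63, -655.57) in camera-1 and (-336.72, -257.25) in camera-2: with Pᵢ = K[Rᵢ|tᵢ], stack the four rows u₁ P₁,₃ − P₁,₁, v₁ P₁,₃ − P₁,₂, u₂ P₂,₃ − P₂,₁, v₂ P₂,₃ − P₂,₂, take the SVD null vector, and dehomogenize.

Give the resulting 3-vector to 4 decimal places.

source (fourbar_fk): coupler pose = R=[0.7944 -0.6074 0.0000; 0.6074 0.7944 0.0000; 0.0000 0.0000 1.0000], t=(-0.5251, 0.3296, 0.0000)
after S1 (compose_se3): R=[0.5638 -0.2068 -0.7996; -0.5168 -0.8435 -0.1463; -0.6442 0.4957 -0.5824], t=(-0.1024, -1.4578, 2.0777)
after S2 (triangulate): (1.5864, -0.9100, -0.8789)

result = (1.5864, -0.9100, -0.8789)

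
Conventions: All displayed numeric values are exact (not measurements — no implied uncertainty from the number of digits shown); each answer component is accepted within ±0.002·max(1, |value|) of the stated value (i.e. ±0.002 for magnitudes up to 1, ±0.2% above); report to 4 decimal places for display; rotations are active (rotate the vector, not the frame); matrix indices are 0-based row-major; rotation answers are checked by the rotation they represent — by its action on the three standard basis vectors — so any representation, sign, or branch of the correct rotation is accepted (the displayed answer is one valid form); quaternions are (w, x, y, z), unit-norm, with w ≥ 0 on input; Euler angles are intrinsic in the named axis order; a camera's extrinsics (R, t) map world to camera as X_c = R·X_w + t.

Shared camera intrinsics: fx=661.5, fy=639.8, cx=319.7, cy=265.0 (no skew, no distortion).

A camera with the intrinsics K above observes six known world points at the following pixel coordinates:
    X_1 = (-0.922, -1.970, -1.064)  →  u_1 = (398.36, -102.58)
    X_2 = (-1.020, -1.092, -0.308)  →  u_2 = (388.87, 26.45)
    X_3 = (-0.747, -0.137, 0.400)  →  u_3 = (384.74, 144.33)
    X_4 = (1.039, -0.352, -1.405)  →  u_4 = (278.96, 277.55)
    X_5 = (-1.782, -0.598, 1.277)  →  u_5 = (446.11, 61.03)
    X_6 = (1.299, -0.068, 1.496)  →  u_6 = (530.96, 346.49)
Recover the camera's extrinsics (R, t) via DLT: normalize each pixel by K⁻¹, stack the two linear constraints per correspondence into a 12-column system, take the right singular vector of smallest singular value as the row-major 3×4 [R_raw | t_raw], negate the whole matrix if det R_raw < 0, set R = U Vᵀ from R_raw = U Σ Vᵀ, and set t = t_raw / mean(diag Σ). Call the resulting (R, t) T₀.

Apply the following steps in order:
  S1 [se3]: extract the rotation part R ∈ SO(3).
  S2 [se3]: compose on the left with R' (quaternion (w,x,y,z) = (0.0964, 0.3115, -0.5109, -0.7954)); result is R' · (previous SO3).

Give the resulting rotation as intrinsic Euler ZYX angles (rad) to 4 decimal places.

source (pnp_recover): camera pose = R=[0.2368 -0.5824 0.7777; 0.8622 0.4949 0.1080; -0.4477 0.6450 0.6193], t=(0.3900, -0.4900, 5.6500)
after S1 (rot_of_se3): [0.2368 -0.5824 0.7777; 0.8622 0.4949 0.1080; -0.4477 0.6450 0.6193]
after S2 (compose_so3): [-0.0627 -0.0062 -0.9980; -0.8448 0.5328 0.0498; 0.5314 0.8462 -0.0387]

rotation (euler_zyx) = (-1.6449, -0.5603, 1.6165)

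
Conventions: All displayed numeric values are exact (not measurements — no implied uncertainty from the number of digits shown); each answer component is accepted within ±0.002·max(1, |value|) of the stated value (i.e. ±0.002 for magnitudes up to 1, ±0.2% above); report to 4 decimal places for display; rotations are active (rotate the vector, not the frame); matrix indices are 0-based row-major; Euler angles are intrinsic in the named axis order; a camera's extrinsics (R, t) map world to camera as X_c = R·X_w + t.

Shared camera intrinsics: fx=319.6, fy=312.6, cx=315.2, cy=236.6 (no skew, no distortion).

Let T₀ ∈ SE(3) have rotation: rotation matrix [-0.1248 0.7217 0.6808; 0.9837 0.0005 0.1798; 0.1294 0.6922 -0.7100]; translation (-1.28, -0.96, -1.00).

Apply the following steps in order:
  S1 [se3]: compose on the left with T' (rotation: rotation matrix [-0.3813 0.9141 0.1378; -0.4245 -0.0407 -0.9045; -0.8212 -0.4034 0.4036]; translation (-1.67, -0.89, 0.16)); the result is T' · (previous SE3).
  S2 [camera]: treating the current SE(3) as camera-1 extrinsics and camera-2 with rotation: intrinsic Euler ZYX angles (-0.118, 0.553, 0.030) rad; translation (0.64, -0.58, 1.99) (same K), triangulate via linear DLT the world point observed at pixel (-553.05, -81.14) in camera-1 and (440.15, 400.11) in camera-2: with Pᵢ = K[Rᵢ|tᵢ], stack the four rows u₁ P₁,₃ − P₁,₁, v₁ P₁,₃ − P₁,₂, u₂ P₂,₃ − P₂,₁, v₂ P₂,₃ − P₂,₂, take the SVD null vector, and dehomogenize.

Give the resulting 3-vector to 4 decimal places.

after S1 (compose_se3): R=[0.9646 -0.1793 -0.1931; -0.1041 -0.9325 0.3459; -0.2421 -0.3135 -0.9182], t=(-2.1973, 0.5970, 1.1948)
after S2 (triangulate): (-0.0142, 1.5482, -0.2054)

result = (-0.0142, 1.5482, -0.2054)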